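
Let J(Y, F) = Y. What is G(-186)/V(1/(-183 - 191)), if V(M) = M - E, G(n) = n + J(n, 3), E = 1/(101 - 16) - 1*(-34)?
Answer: 695640/63607 ≈ 10.937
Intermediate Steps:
E = 2891/85 (E = 1/85 + 34 = 2891/85 ≈ 34.012)
G(n) = 2*n (G(n) = n + n = 2*n)
V(M) = -2891/85 + M (V(M) = M - 1*2891/85 = M - 2891/85 = -2891/85 + M)
G(-186)/V(1/(-183 - 191)) = (2*(-186))/(-2891/85 + 1/(-183 - 191)) = -372/(-2891/85 + 1/(-374)) = -372/(-2891/85 - 1/374) = -372/(-63607/1870) = -372*(-1870/63607) = 695640/63607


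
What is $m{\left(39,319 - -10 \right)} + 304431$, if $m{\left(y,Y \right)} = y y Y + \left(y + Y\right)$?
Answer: $805208$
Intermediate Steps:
$m{\left(y,Y \right)} = Y + y + Y y^{2}$ ($m{\left(y,Y \right)} = y^{2} Y + \left(Y + y\right) = Y y^{2} + \left(Y + y\right) = Y + y + Y y^{2}$)
$m{\left(39,319 - -10 \right)} + 304431 = \left(\left(319 - -10\right) + 39 + \left(319 - -10\right) 39^{2}\right) + 304431 = \left(\left(319 + 10\right) + 39 + \left(319 + 10\right) 1521\right) + 304431 = \left(329 + 39 + 329 \cdot 1521\right) + 304431 = \left(329 + 39 + 500409\right) + 304431 = 500777 + 304431 = 805208$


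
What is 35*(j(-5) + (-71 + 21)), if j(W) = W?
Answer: -1925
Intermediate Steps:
35*(j(-5) + (-71 + 21)) = 35*(-5 + (-71 + 21)) = 35*(-5 - 50) = 35*(-55) = -1925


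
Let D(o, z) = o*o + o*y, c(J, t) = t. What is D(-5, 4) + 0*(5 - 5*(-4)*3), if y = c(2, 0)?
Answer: 25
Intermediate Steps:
y = 0
D(o, z) = o² (D(o, z) = o*o + o*0 = o² + 0 = o²)
D(-5, 4) + 0*(5 - 5*(-4)*3) = (-5)² + 0*(5 - 5*(-4)*3) = 25 + 0*(5 + 20*3) = 25 + 0*(5 + 60) = 25 + 0*65 = 25 + 0 = 25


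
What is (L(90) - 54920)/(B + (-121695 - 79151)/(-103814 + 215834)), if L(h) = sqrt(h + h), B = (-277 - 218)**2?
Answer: -3076069200/13723749827 + 336060*sqrt(5)/13723749827 ≈ -0.22409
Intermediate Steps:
B = 245025 (B = (-495)**2 = 245025)
L(h) = sqrt(2)*sqrt(h) (L(h) = sqrt(2*h) = sqrt(2)*sqrt(h))
(L(90) - 54920)/(B + (-121695 - 79151)/(-103814 + 215834)) = (sqrt(2)*sqrt(90) - 54920)/(245025 + (-121695 - 79151)/(-103814 + 215834)) = (sqrt(2)*(3*sqrt(10)) - 54920)/(245025 - 200846/112020) = (6*sqrt(5) - 54920)/(245025 - 200846*1/112020) = (-54920 + 6*sqrt(5))/(245025 - 100423/56010) = (-54920 + 6*sqrt(5))/(13723749827/56010) = (-54920 + 6*sqrt(5))*(56010/13723749827) = -3076069200/13723749827 + 336060*sqrt(5)/13723749827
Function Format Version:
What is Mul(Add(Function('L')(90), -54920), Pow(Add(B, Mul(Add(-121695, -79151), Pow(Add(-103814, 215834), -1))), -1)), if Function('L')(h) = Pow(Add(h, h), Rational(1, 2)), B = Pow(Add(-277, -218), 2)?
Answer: Add(Rational(-3076069200, 13723749827), Mul(Rational(336060, 13723749827), Pow(5, Rational(1, 2)))) ≈ -0.22409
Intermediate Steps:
B = 245025 (B = Pow(-495, 2) = 245025)
Function('L')(h) = Mul(Pow(2, Rational(1, 2)), Pow(h, Rational(1, 2))) (Function('L')(h) = Pow(Mul(2, h), Rational(1, 2)) = Mul(Pow(2, Rational(1, 2)), Pow(h, Rational(1, 2))))
Mul(Add(Function('L')(90), -54920), Pow(Add(B, Mul(Add(-121695, -79151), Pow(Add(-103814, 215834), -1))), -1)) = Mul(Add(Mul(Pow(2, Rational(1, 2)), Pow(90, Rational(1, 2))), -54920), Pow(Add(245025, Mul(Add(-121695, -79151), Pow(Add(-103814, 215834), -1))), -1)) = Mul(Add(Mul(Pow(2, Rational(1, 2)), Mul(3, Pow(10, Rational(1, 2)))), -54920), Pow(Add(245025, Mul(-200846, Pow(112020, -1))), -1)) = Mul(Add(Mul(6, Pow(5, Rational(1, 2))), -54920), Pow(Add(245025, Mul(-200846, Rational(1, 112020))), -1)) = Mul(Add(-54920, Mul(6, Pow(5, Rational(1, 2)))), Pow(Add(245025, Rational(-100423, 56010)), -1)) = Mul(Add(-54920, Mul(6, Pow(5, Rational(1, 2)))), Pow(Rational(13723749827, 56010), -1)) = Mul(Add(-54920, Mul(6, Pow(5, Rational(1, 2)))), Rational(56010, 13723749827)) = Add(Rational(-3076069200, 13723749827), Mul(Rational(336060, 13723749827), Pow(5, Rational(1, 2))))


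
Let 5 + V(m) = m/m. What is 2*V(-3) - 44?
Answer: -52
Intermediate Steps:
V(m) = -4 (V(m) = -5 + m/m = -5 + 1 = -4)
2*V(-3) - 44 = 2*(-4) - 44 = -8 - 44 = -52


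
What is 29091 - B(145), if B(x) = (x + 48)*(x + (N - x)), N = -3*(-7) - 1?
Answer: 25231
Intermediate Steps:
N = 20 (N = 21 - 1 = 20)
B(x) = 960 + 20*x (B(x) = (x + 48)*(x + (20 - x)) = (48 + x)*20 = 960 + 20*x)
29091 - B(145) = 29091 - (960 + 20*145) = 29091 - (960 + 2900) = 29091 - 1*3860 = 29091 - 3860 = 25231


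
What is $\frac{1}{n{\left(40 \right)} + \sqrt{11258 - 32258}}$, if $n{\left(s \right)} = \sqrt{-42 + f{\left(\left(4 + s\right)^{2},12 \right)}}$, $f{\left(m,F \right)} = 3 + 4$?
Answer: $- \frac{i}{\sqrt{35} + 10 \sqrt{210}} \approx - 0.00663 i$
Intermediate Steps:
$f{\left(m,F \right)} = 7$
$n{\left(s \right)} = i \sqrt{35}$ ($n{\left(s \right)} = \sqrt{-42 + 7} = \sqrt{-35} = i \sqrt{35}$)
$\frac{1}{n{\left(40 \right)} + \sqrt{11258 - 32258}} = \frac{1}{i \sqrt{35} + \sqrt{11258 - 32258}} = \frac{1}{i \sqrt{35} + \sqrt{-21000}} = \frac{1}{i \sqrt{35} + 10 i \sqrt{210}}$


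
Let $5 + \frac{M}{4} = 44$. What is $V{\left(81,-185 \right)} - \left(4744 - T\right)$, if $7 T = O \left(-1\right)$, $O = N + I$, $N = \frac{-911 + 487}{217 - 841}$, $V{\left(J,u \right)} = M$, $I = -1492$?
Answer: $- \frac{2388725}{546} \approx -4375.0$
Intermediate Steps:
$M = 156$ ($M = -20 + 4 \cdot 44 = -20 + 176 = 156$)
$V{\left(J,u \right)} = 156$
$N = \frac{53}{78}$ ($N = - \frac{424}{-624} = \left(-424\right) \left(- \frac{1}{624}\right) = \frac{53}{78} \approx 0.67949$)
$O = - \frac{116323}{78}$ ($O = \frac{53}{78} - 1492 = - \frac{116323}{78} \approx -1491.3$)
$T = \frac{116323}{546}$ ($T = \frac{\left(- \frac{116323}{78}\right) \left(-1\right)}{7} = \frac{1}{7} \cdot \frac{116323}{78} = \frac{116323}{546} \approx 213.05$)
$V{\left(81,-185 \right)} - \left(4744 - T\right) = 156 - \left(4744 - \frac{116323}{546}\right) = 156 - \frac{2473901}{546} = - \frac{2388725}{546}$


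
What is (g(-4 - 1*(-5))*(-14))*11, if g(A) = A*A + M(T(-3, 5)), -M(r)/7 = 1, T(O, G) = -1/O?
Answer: 924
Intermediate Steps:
M(r) = -7 (M(r) = -7*1 = -7)
g(A) = -7 + A² (g(A) = A*A - 7 = A² - 7 = -7 + A²)
(g(-4 - 1*(-5))*(-14))*11 = ((-7 + (-4 - 1*(-5))²)*(-14))*11 = ((-7 + (-4 + 5)²)*(-14))*11 = ((-7 + 1²)*(-14))*11 = ((-7 + 1)*(-14))*11 = -6*(-14)*11 = 84*11 = 924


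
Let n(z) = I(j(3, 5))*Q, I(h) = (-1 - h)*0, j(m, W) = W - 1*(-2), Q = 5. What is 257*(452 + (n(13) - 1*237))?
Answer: 55255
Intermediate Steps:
j(m, W) = 2 + W (j(m, W) = W + 2 = 2 + W)
I(h) = 0
n(z) = 0 (n(z) = 0*5 = 0)
257*(452 + (n(13) - 1*237)) = 257*(452 + (0 - 1*237)) = 257*(452 + (0 - 237)) = 257*(452 - 237) = 257*215 = 55255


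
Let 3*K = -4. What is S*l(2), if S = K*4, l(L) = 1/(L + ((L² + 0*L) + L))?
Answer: -⅔ ≈ -0.66667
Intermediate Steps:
K = -4/3 (K = (⅓)*(-4) = -4/3 ≈ -1.3333)
l(L) = 1/(L² + 2*L) (l(L) = 1/(L + ((L² + 0) + L)) = 1/(L + (L² + L)) = 1/(L + (L + L²)) = 1/(L² + 2*L))
S = -16/3 (S = -4/3*4 = -16/3 ≈ -5.3333)
S*l(2) = -16/(3*2*(2 + 2)) = -8/(3*4) = -16/3*⅛ = -⅔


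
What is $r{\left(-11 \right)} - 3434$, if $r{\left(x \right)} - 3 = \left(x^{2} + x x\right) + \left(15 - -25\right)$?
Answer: $-3149$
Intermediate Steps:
$r{\left(x \right)} = 43 + 2 x^{2}$ ($r{\left(x \right)} = 3 + \left(\left(x^{2} + x x\right) + \left(15 - -25\right)\right) = 3 + \left(\left(x^{2} + x^{2}\right) + \left(15 + 25\right)\right) = 3 + \left(2 x^{2} + 40\right) = 3 + \left(40 + 2 x^{2}\right) = 43 + 2 x^{2}$)
$r{\left(-11 \right)} - 3434 = \left(43 + 2 \left(-11\right)^{2}\right) - 3434 = \left(43 + 2 \cdot 121\right) - 3434 = \left(43 + 242\right) - 3434 = 285 - 3434 = -3149$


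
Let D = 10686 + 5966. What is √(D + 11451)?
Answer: √28103 ≈ 167.64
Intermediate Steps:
D = 16652
√(D + 11451) = √(16652 + 11451) = √28103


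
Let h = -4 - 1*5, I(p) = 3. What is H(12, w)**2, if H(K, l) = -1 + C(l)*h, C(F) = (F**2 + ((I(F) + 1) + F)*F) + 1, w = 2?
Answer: 23716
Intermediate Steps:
C(F) = 1 + F**2 + F*(4 + F) (C(F) = (F**2 + ((3 + 1) + F)*F) + 1 = (F**2 + (4 + F)*F) + 1 = (F**2 + F*(4 + F)) + 1 = 1 + F**2 + F*(4 + F))
h = -9 (h = -4 - 5 = -9)
H(K, l) = -10 - 36*l - 18*l**2 (H(K, l) = -1 + (1 + 2*l**2 + 4*l)*(-9) = -1 + (-9 - 36*l - 18*l**2) = -10 - 36*l - 18*l**2)
H(12, w)**2 = (-10 - 36*2 - 18*2**2)**2 = (-10 - 72 - 18*4)**2 = (-10 - 72 - 72)**2 = (-154)**2 = 23716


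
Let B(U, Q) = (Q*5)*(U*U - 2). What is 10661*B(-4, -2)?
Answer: -1492540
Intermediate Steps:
B(U, Q) = 5*Q*(-2 + U**2) (B(U, Q) = (5*Q)*(U**2 - 2) = (5*Q)*(-2 + U**2) = 5*Q*(-2 + U**2))
10661*B(-4, -2) = 10661*(5*(-2)*(-2 + (-4)**2)) = 10661*(5*(-2)*(-2 + 16)) = 10661*(5*(-2)*14) = 10661*(-140) = -1492540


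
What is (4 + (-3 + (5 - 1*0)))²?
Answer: 36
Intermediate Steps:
(4 + (-3 + (5 - 1*0)))² = (4 + (-3 + (5 + 0)))² = (4 + (-3 + 5))² = (4 + 2)² = 6² = 36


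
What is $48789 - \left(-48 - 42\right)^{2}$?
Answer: $40689$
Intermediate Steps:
$48789 - \left(-48 - 42\right)^{2} = 48789 - \left(-90\right)^{2} = 48789 - 8100 = 40689$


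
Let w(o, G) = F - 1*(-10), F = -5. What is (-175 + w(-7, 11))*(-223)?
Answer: 37910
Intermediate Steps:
w(o, G) = 5 (w(o, G) = -5 - 1*(-10) = -5 + 10 = 5)
(-175 + w(-7, 11))*(-223) = (-175 + 5)*(-223) = -170*(-223) = 37910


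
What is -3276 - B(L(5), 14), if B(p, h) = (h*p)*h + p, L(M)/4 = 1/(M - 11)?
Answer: -9434/3 ≈ -3144.7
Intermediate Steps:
L(M) = 4/(-11 + M) (L(M) = 4/(M - 11) = 4/(-11 + M))
B(p, h) = p + p*h**2 (B(p, h) = p*h**2 + p = p + p*h**2)
-3276 - B(L(5), 14) = -3276 - 4/(-11 + 5)*(1 + 14**2) = -3276 - 4/(-6)*(1 + 196) = -3276 - 4*(-1/6)*197 = -3276 - (-2)*197/3 = -3276 - 1*(-394/3) = -3276 + 394/3 = -9434/3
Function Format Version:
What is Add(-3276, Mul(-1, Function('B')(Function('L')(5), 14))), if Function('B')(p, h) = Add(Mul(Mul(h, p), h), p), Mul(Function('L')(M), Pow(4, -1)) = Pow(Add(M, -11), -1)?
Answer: Rational(-9434, 3) ≈ -3144.7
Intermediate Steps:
Function('L')(M) = Mul(4, Pow(Add(-11, M), -1)) (Function('L')(M) = Mul(4, Pow(Add(M, -11), -1)) = Mul(4, Pow(Add(-11, M), -1)))
Function('B')(p, h) = Add(p, Mul(p, Pow(h, 2))) (Function('B')(p, h) = Add(Mul(p, Pow(h, 2)), p) = Add(p, Mul(p, Pow(h, 2))))
Add(-3276, Mul(-1, Function('B')(Function('L')(5), 14))) = Add(-3276, Mul(-1, Mul(Mul(4, Pow(Add(-11, 5), -1)), Add(1, Pow(14, 2))))) = Add(-3276, Mul(-1, Mul(Mul(4, Pow(-6, -1)), Add(1, 196)))) = Add(-3276, Mul(-1, Mul(Mul(4, Rational(-1, 6)), 197))) = Add(-3276, Mul(-1, Mul(Rational(-2, 3), 197))) = Add(-3276, Mul(-1, Rational(-394, 3))) = Add(-3276, Rational(394, 3)) = Rational(-9434, 3)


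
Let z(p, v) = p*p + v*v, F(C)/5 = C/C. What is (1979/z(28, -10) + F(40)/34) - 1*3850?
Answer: -3401291/884 ≈ -3847.6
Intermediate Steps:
F(C) = 5 (F(C) = 5*(C/C) = 5*1 = 5)
z(p, v) = p² + v²
(1979/z(28, -10) + F(40)/34) - 1*3850 = (1979/(28² + (-10)²) + 5/34) - 1*3850 = (1979/(784 + 100) + 5*(1/34)) - 3850 = (1979/884 + 5/34) - 3850 = 2109/884 - 3850 = -3401291/884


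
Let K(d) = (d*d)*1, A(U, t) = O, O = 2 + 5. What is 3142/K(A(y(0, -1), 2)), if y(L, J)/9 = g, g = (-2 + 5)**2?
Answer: 3142/49 ≈ 64.122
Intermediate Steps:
g = 9 (g = 3**2 = 9)
O = 7
y(L, J) = 81 (y(L, J) = 9*9 = 81)
A(U, t) = 7
K(d) = d**2 (K(d) = d**2*1 = d**2)
3142/K(A(y(0, -1), 2)) = 3142/(7**2) = 3142/49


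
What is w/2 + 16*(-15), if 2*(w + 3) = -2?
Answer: -242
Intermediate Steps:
w = -4 (w = -3 + (1/2)*(-2) = -3 - 1 = -4)
w/2 + 16*(-15) = -4/2 + 16*(-15) = -4*1/2 - 240 = -2 - 240 = -242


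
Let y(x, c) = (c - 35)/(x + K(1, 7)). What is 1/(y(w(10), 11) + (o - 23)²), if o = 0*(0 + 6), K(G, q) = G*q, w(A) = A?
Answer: 17/8969 ≈ 0.0018954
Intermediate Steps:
o = 0 (o = 0*6 = 0)
y(x, c) = (-35 + c)/(7 + x) (y(x, c) = (c - 35)/(x + 1*7) = (-35 + c)/(x + 7) = (-35 + c)/(7 + x))
1/(y(w(10), 11) + (o - 23)²) = 1/((-35 + 11)/(7 + 10) + (0 - 23)²) = 1/(-24/17 + (-23)²) = 1/((1/17)*(-24) + 529) = 1/(-24/17 + 529) = 1/(8969/17) = 17/8969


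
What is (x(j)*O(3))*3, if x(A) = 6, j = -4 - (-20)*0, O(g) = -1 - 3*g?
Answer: -180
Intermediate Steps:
j = -4 (j = -4 - 5*0 = -4 + 0 = -4)
(x(j)*O(3))*3 = (6*(-1 - 3*3))*3 = (6*(-1 - 9))*3 = (6*(-10))*3 = -60*3 = -180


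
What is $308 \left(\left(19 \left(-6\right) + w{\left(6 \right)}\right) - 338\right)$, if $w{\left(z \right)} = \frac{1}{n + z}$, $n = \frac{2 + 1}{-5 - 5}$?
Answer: $- \frac{7932232}{57} \approx -1.3916 \cdot 10^{5}$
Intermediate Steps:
$n = - \frac{3}{10}$ ($n = \frac{3}{-10} = 3 \left(- \frac{1}{10}\right) = - \frac{3}{10} \approx -0.3$)
$w{\left(z \right)} = \frac{1}{- \frac{3}{10} + z}$
$308 \left(\left(19 \left(-6\right) + w{\left(6 \right)}\right) - 338\right) = 308 \left(\left(19 \left(-6\right) + \frac{10}{-3 + 10 \cdot 6}\right) - 338\right) = 308 \left(\left(-114 + \frac{10}{-3 + 60}\right) - 338\right) = 308 \left(\left(-114 + \frac{10}{57}\right) - 338\right) = 308 \left(- \frac{6488}{57} - 338\right) = 308 \left(- \frac{25754}{57}\right) = - \frac{7932232}{57}$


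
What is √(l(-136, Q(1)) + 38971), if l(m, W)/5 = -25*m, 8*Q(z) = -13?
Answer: 9*√691 ≈ 236.58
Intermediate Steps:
Q(z) = -13/8 (Q(z) = (⅛)*(-13) = -13/8)
l(m, W) = -125*m (l(m, W) = 5*(-25*m) = -125*m)
√(l(-136, Q(1)) + 38971) = √(-125*(-136) + 38971) = √(17000 + 38971) = √55971 = 9*√691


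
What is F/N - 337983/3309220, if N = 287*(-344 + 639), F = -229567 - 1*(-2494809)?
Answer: 213359108587/8005003180 ≈ 26.653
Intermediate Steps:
F = 2265242 (F = -229567 + 2494809 = 2265242)
N = 84665 (N = 287*295 = 84665)
F/N - 337983/3309220 = 2265242/84665 - 337983/3309220 = 2265242*(1/84665) - 337983*1/3309220 = 323606/12095 - 337983/3309220 = 213359108587/8005003180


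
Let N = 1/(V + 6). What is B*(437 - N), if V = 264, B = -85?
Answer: -2005813/54 ≈ -37145.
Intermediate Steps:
N = 1/270 (N = 1/(264 + 6) = 1/270 ≈ 0.0037037)
B*(437 - N) = -85*(437 - 1*1/270) = -85*(437 - 1/270) = -85*117989/270 = -2005813/54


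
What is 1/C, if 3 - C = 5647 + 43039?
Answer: -1/48683 ≈ -2.0541e-5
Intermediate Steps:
C = -48683 (C = 3 - (5647 + 43039) = 3 - 1*48686 = 3 - 48686 = -48683)
1/C = 1/(-48683) = -1/48683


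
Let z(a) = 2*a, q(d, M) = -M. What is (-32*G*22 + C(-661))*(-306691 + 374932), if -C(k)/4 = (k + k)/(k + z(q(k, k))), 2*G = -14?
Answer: 336837576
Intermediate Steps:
G = -7 (G = (½)*(-14) = -7)
C(k) = 8 (C(k) = -4*(k + k)/(k + 2*(-k)) = -4*2*k/(k - 2*k) = -4*2*k/((-k)) = -4*2*k*(-1/k) = -4*(-2) = 8)
(-32*G*22 + C(-661))*(-306691 + 374932) = (-32*(-7)*22 + 8)*(-306691 + 374932) = (224*22 + 8)*68241 = (4928 + 8)*68241 = 4936*68241 = 336837576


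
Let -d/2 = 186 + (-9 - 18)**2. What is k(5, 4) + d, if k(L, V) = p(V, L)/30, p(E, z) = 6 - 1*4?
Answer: -27449/15 ≈ -1829.9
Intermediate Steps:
p(E, z) = 2 (p(E, z) = 6 - 4 = 2)
d = -1830 (d = -2*(186 + (-9 - 18)**2) = -2*(186 + (-27)**2) = -2*(186 + 729) = -2*915 = -1830)
k(L, V) = 1/15 (k(L, V) = 2/30 = 2*(1/30) = 1/15)
k(5, 4) + d = 1/15 - 1830 = -27449/15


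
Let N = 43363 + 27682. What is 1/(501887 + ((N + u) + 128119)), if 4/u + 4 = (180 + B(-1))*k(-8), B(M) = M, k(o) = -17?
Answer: 3047/2136102393 ≈ 1.4264e-6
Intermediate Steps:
u = -4/3047 (u = 4/(-4 + (180 - 1)*(-17)) = 4/(-4 + 179*(-17)) = 4/(-4 - 3043) = 4/(-3047) = 4*(-1/3047) = -4/3047 ≈ -0.0013128)
N = 71045
1/(501887 + ((N + u) + 128119)) = 1/(501887 + ((71045 - 4/3047) + 128119)) = 1/(501887 + (216474111/3047 + 128119)) = 1/(501887 + 606852704/3047) = 1/(2136102393/3047) = 3047/2136102393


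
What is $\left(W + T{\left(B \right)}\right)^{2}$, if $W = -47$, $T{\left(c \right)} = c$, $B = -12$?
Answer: $3481$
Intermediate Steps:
$\left(W + T{\left(B \right)}\right)^{2} = \left(-47 - 12\right)^{2} = \left(-59\right)^{2} = 3481$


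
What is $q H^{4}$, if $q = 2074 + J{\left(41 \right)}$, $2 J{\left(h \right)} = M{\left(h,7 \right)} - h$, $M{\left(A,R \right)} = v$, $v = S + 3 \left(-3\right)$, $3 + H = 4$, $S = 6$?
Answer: $2052$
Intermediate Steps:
$H = 1$ ($H = -3 + 4 = 1$)
$v = -3$ ($v = 6 + 3 \left(-3\right) = 6 - 9 = -3$)
$M{\left(A,R \right)} = -3$
$J{\left(h \right)} = - \frac{3}{2} - \frac{h}{2}$ ($J{\left(h \right)} = \frac{-3 - h}{2} = - \frac{3}{2} - \frac{h}{2}$)
$q = 2052$ ($q = 2074 - 22 = 2052$)
$q H^{4} = 2052 \cdot 1^{4} = 2052 \cdot 1 = 2052$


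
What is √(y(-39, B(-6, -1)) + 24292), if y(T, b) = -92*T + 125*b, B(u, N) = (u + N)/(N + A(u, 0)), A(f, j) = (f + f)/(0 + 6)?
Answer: √253545/3 ≈ 167.84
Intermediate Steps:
A(f, j) = f/3 (A(f, j) = (2*f)/6 = (2*f)*(⅙) = f/3)
B(u, N) = (N + u)/(N + u/3) (B(u, N) = (u + N)/(N + u/3) = (N + u)/(N + u/3))
√(y(-39, B(-6, -1)) + 24292) = √((-92*(-39) + 125*(3*(-1 - 6)/(-6 + 3*(-1)))) + 24292) = √((3588 + 125*(3*(-7)/(-6 - 3))) + 24292) = √((3588 + 125*(3*(-7)/(-9))) + 24292) = √((3588 + 125*(3*(-⅑)*(-7))) + 24292) = √((3588 + 125*(7/3)) + 24292) = √((3588 + 875/3) + 24292) = √(11639/3 + 24292) = √(84515/3) = √253545/3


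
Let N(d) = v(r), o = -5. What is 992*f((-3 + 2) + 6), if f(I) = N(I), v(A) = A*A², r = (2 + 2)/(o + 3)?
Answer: -7936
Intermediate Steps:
r = -2 (r = (2 + 2)/(-5 + 3) = 4/(-2) = -½*4 = -2)
v(A) = A³
N(d) = -8 (N(d) = (-2)³ = -8)
f(I) = -8
992*f((-3 + 2) + 6) = 992*(-8) = -7936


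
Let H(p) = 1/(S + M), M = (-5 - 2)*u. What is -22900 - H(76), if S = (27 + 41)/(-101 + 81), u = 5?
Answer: -4396795/192 ≈ -22900.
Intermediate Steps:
M = -35 (M = (-5 - 2)*5 = -7*5 = -35)
S = -17/5 (S = 68/(-20) = 68*(-1/20) = -17/5 ≈ -3.4000)
H(p) = -5/192 (H(p) = 1/(-17/5 - 35) = 1/(-192/5) = -5/192)
-22900 - H(76) = -22900 - 1*(-5/192) = -22900 + 5/192 = -4396795/192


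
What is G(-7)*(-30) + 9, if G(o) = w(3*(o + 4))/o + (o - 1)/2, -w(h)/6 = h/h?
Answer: 723/7 ≈ 103.29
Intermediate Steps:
w(h) = -6 (w(h) = -6*h/h = -6*1 = -6)
G(o) = -½ + o/2 - 6/o (G(o) = -6/o + (o - 1)/2 = -6/o + (-1 + o)*(½) = -6/o + (-½ + o/2) = -½ + o/2 - 6/o)
G(-7)*(-30) + 9 = ((½)*(-12 - 7*(-1 - 7))/(-7))*(-30) + 9 = ((½)*(-⅐)*(-12 - 7*(-8)))*(-30) + 9 = ((½)*(-⅐)*(-12 + 56))*(-30) + 9 = ((½)*(-⅐)*44)*(-30) + 9 = -22/7*(-30) + 9 = 660/7 + 9 = 723/7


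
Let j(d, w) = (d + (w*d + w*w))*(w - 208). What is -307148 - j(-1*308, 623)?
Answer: -81621003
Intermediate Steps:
j(d, w) = (-208 + w)*(d + w**2 + d*w) (j(d, w) = (d + (d*w + w**2))*(-208 + w) = (d + (w**2 + d*w))*(-208 + w) = (d + w**2 + d*w)*(-208 + w) = (-208 + w)*(d + w**2 + d*w))
-307148 - j(-1*308, 623) = -307148 - (623**3 - (-208)*308 - 208*623**2 - 1*308*623**2 - 207*(-1*308)*623) = -307148 - (241804367 - 208*(-308) - 208*388129 - 308*388129 - 207*(-308)*623) = -307148 - (241804367 + 64064 - 80730832 - 119543732 + 39719988) = -307148 - 1*81313855 = -307148 - 81313855 = -81621003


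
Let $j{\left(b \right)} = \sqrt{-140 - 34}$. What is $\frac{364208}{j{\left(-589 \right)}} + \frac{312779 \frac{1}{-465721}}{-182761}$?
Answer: $\frac{312779}{85115635681} - \frac{182104 i \sqrt{174}}{87} \approx 3.6748 \cdot 10^{-6} - 27611.0 i$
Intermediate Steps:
$j{\left(b \right)} = i \sqrt{174}$ ($j{\left(b \right)} = \sqrt{-174} = i \sqrt{174}$)
$\frac{364208}{j{\left(-589 \right)}} + \frac{312779 \frac{1}{-465721}}{-182761} = \frac{364208}{i \sqrt{174}} + \frac{312779 \frac{1}{-465721}}{-182761} = 364208 \left(- \frac{i \sqrt{174}}{174}\right) + 312779 \left(- \frac{1}{465721}\right) \left(- \frac{1}{182761}\right) = - \frac{182104 i \sqrt{174}}{87} - - \frac{312779}{85115635681} = - \frac{182104 i \sqrt{174}}{87} + \frac{312779}{85115635681} = \frac{312779}{85115635681} - \frac{182104 i \sqrt{174}}{87}$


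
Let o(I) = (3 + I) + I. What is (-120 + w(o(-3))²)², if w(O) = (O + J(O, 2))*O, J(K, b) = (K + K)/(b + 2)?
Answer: 62001/16 ≈ 3875.1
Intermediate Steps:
J(K, b) = 2*K/(2 + b) (J(K, b) = (2*K)/(2 + b) = 2*K/(2 + b))
o(I) = 3 + 2*I
w(O) = 3*O²/2 (w(O) = (O + 2*O/(2 + 2))*O = (O + 2*O/4)*O = (O + 2*O*(¼))*O = (O + O/2)*O = (3*O/2)*O = 3*O²/2)
(-120 + w(o(-3))²)² = (-120 + (3*(3 + 2*(-3))²/2)²)² = (-120 + (3*(3 - 6)²/2)²)² = (-120 + ((3/2)*(-3)²)²)² = (-120 + ((3/2)*9)²)² = (-120 + (27/2)²)² = (-120 + 729/4)² = (249/4)² = 62001/16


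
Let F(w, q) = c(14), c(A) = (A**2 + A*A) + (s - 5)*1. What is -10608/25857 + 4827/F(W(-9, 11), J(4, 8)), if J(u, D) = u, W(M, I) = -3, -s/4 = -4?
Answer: 13985/1209 ≈ 11.567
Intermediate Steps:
s = 16 (s = -4*(-4) = 16)
c(A) = 11 + 2*A**2 (c(A) = (A**2 + A*A) + (16 - 5)*1 = (A**2 + A**2) + 11*1 = 2*A**2 + 11 = 11 + 2*A**2)
F(w, q) = 403 (F(w, q) = 11 + 2*14**2 = 11 + 2*196 = 11 + 392 = 403)
-10608/25857 + 4827/F(W(-9, 11), J(4, 8)) = -10608/25857 + 4827/403 = -10608*1/25857 + 4827*(1/403) = -16/39 + 4827/403 = 13985/1209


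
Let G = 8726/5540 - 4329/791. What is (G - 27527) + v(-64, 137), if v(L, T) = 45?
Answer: -60223525937/2191070 ≈ -27486.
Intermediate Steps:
G = -8540197/2191070 (G = 8726*(1/5540) - 4329*1/791 = 4363/2770 - 4329/791 = -8540197/2191070 ≈ -3.8977)
(G - 27527) + v(-64, 137) = (-8540197/2191070 - 27527) + 45 = -60322124087/2191070 + 45 = -60223525937/2191070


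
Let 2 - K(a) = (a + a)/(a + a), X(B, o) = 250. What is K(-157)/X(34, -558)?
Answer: 1/250 ≈ 0.0040000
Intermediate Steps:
K(a) = 1 (K(a) = 2 - (a + a)/(a + a) = 2 - 2*a/(2*a) = 2 - 2*a*1/(2*a) = 2 - 1*1 = 2 - 1 = 1)
K(-157)/X(34, -558) = 1/250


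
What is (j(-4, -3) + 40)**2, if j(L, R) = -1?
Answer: 1521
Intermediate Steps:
(j(-4, -3) + 40)**2 = (-1 + 40)**2 = 39**2 = 1521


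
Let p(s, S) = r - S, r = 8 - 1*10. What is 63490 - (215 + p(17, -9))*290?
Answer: -890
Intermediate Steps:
r = -2 (r = 8 - 10 = -2)
p(s, S) = -2 - S
63490 - (215 + p(17, -9))*290 = 63490 - (215 + (-2 - 1*(-9)))*290 = 63490 - (215 + (-2 + 9))*290 = 63490 - (215 + 7)*290 = 63490 - 222*290 = 63490 - 1*64380 = 63490 - 64380 = -890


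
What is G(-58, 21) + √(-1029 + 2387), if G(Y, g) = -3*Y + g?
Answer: 195 + √1358 ≈ 231.85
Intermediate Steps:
G(Y, g) = g - 3*Y
G(-58, 21) + √(-1029 + 2387) = (21 - 3*(-58)) + √(-1029 + 2387) = (21 + 174) + √1358 = 195 + √1358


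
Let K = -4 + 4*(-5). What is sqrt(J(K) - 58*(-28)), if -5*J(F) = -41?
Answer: sqrt(40805)/5 ≈ 40.401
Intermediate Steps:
K = -24 (K = -4 - 20 = -24)
J(F) = 41/5 (J(F) = -1/5*(-41) = 41/5)
sqrt(J(K) - 58*(-28)) = sqrt(41/5 - 58*(-28)) = sqrt(41/5 + 1624) = sqrt(8161/5) = sqrt(40805)/5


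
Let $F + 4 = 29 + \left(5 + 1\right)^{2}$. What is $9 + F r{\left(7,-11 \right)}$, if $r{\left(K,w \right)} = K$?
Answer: $436$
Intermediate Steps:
$F = 61$ ($F = -4 + \left(29 + \left(5 + 1\right)^{2}\right) = -4 + \left(29 + 6^{2}\right) = -4 + \left(29 + 36\right) = -4 + 65 = 61$)
$9 + F r{\left(7,-11 \right)} = 9 + 61 \cdot 7 = 9 + 427 = 436$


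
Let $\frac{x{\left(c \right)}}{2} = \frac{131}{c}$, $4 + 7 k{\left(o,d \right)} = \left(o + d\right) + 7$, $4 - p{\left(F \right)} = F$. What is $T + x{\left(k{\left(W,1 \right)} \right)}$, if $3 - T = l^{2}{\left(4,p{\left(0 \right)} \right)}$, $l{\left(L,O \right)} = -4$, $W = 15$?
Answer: $\frac{1587}{19} \approx 83.526$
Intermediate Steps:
$p{\left(F \right)} = 4 - F$
$k{\left(o,d \right)} = \frac{3}{7} + \frac{d}{7} + \frac{o}{7}$ ($k{\left(o,d \right)} = - \frac{4}{7} + \frac{\left(o + d\right) + 7}{7} = - \frac{4}{7} + \frac{\left(d + o\right) + 7}{7} = - \frac{4}{7} + \frac{7 + d + o}{7} = - \frac{4}{7} + \left(1 + \frac{d}{7} + \frac{o}{7}\right) = \frac{3}{7} + \frac{d}{7} + \frac{o}{7}$)
$x{\left(c \right)} = \frac{262}{c}$ ($x{\left(c \right)} = 2 \frac{131}{c} = \frac{262}{c}$)
$T = -13$ ($T = 3 - \left(-4\right)^{2} = 3 - 16 = -13$)
$T + x{\left(k{\left(W,1 \right)} \right)} = -13 + \frac{262}{\frac{3}{7} + \frac{1}{7} \cdot 1 + \frac{1}{7} \cdot 15} = -13 + \frac{262}{\frac{3}{7} + \frac{1}{7} + \frac{15}{7}} = -13 + \frac{262}{\frac{19}{7}} = -13 + 262 \cdot \frac{7}{19} = -13 + \frac{1834}{19} = \frac{1587}{19}$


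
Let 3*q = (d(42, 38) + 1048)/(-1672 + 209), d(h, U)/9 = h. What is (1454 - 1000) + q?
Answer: 1991180/4389 ≈ 453.68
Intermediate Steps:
d(h, U) = 9*h
q = -1426/4389 (q = ((9*42 + 1048)/(-1672 + 209))/3 = ((378 + 1048)/(-1463))/3 = (1426*(-1/1463))/3 = (⅓)*(-1426/1463) = -1426/4389 ≈ -0.32490)
(1454 - 1000) + q = (1454 - 1000) - 1426/4389 = 454 - 1426/4389 = 1991180/4389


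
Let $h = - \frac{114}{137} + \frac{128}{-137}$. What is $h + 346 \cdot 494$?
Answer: $\frac{23416346}{137} \approx 1.7092 \cdot 10^{5}$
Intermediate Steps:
$h = - \frac{242}{137}$ ($h = \left(-114\right) \frac{1}{137} + 128 \left(- \frac{1}{137}\right) = - \frac{114}{137} - \frac{128}{137} = - \frac{242}{137} \approx -1.7664$)
$h + 346 \cdot 494 = - \frac{242}{137} + 346 \cdot 494 = - \frac{242}{137} + 170924 = \frac{23416346}{137}$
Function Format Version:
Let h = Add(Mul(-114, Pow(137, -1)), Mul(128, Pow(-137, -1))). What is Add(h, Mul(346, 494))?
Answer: Rational(23416346, 137) ≈ 1.7092e+5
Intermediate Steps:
h = Rational(-242, 137) (h = Add(Mul(-114, Rational(1, 137)), Mul(128, Rational(-1, 137))) = Add(Rational(-114, 137), Rational(-128, 137)) = Rational(-242, 137) ≈ -1.7664)
Add(h, Mul(346, 494)) = Add(Rational(-242, 137), Mul(346, 494)) = Add(Rational(-242, 137), 170924) = Rational(23416346, 137)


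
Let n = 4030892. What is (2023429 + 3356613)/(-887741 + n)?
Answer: 5380042/3143151 ≈ 1.7117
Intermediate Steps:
(2023429 + 3356613)/(-887741 + n) = (2023429 + 3356613)/(-887741 + 4030892) = 5380042/3143151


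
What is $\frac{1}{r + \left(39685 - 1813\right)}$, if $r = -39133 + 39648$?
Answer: $\frac{1}{38387} \approx 2.605 \cdot 10^{-5}$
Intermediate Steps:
$r = 515$
$\frac{1}{r + \left(39685 - 1813\right)} = \frac{1}{515 + \left(39685 - 1813\right)} = \frac{1}{515 + 37872} = \frac{1}{38387}$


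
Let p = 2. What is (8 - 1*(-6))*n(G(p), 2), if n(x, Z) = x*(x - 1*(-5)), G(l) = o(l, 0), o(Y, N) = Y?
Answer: 196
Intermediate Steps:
G(l) = l
n(x, Z) = x*(5 + x) (n(x, Z) = x*(x + 5) = x*(5 + x))
(8 - 1*(-6))*n(G(p), 2) = (8 - 1*(-6))*(2*(5 + 2)) = (8 + 6)*(2*7) = 14*14 = 196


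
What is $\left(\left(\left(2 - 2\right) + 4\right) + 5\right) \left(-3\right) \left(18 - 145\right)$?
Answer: $3429$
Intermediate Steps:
$\left(\left(\left(2 - 2\right) + 4\right) + 5\right) \left(-3\right) \left(18 - 145\right) = \left(\left(0 + 4\right) + 5\right) \left(-3\right) \left(-127\right) = \left(4 + 5\right) \left(-3\right) \left(-127\right) = 9 \left(-3\right) \left(-127\right) = \left(-27\right) \left(-127\right) = 3429$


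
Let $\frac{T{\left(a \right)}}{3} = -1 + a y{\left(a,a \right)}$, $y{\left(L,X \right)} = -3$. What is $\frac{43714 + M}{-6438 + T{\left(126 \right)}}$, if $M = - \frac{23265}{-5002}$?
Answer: $- \frac{218680693}{37890150} \approx -5.7714$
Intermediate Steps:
$M = \frac{23265}{5002}$ ($M = \left(-23265\right) \left(- \frac{1}{5002}\right) = \frac{23265}{5002} \approx 4.6511$)
$T{\left(a \right)} = -3 - 9 a$ ($T{\left(a \right)} = 3 \left(-1 + a \left(-3\right)\right) = 3 \left(-1 - 3 a\right) = -3 - 9 a$)
$\frac{43714 + M}{-6438 + T{\left(126 \right)}} = \frac{43714 + \frac{23265}{5002}}{-6438 - 1137} = \frac{218680693}{5002 \left(-6438 - 1137\right)} = \frac{218680693}{5002 \left(-7575\right)} = \frac{218680693}{5002} \left(- \frac{1}{7575}\right) = - \frac{218680693}{37890150}$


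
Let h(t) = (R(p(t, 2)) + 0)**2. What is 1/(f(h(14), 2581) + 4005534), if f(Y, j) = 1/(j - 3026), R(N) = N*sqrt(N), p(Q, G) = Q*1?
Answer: 445/1782462629 ≈ 2.4965e-7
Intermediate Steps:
p(Q, G) = Q
R(N) = N**(3/2)
h(t) = t**3 (h(t) = (t**(3/2) + 0)**2 = (t**(3/2))**2 = t**3)
f(Y, j) = 1/(-3026 + j)
1/(f(h(14), 2581) + 4005534) = 1/(1/(-3026 + 2581) + 4005534) = 1/(1/(-445) + 4005534) = 1/(-1/445 + 4005534) = 1/(1782462629/445) = 445/1782462629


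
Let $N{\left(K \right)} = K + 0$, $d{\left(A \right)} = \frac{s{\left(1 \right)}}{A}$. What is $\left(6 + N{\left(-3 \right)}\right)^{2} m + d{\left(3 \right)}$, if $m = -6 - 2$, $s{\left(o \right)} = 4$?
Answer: $- \frac{212}{3} \approx -70.667$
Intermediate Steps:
$m = -8$ ($m = -6 - 2 = -8$)
$d{\left(A \right)} = \frac{4}{A}$
$N{\left(K \right)} = K$
$\left(6 + N{\left(-3 \right)}\right)^{2} m + d{\left(3 \right)} = \left(6 - 3\right)^{2} \left(-8\right) + \frac{4}{3} = 3^{2} \left(-8\right) + 4 \cdot \frac{1}{3} = 9 \left(-8\right) + \frac{4}{3} = -72 + \frac{4}{3} = - \frac{212}{3}$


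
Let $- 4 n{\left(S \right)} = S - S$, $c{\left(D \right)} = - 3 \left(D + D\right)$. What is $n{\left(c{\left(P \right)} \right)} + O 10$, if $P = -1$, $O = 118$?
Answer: $1180$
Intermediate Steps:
$c{\left(D \right)} = - 6 D$ ($c{\left(D \right)} = - 3 \cdot 2 D = - 6 D$)
$n{\left(S \right)} = 0$ ($n{\left(S \right)} = - \frac{S - S}{4} = \left(- \frac{1}{4}\right) 0 = 0$)
$n{\left(c{\left(P \right)} \right)} + O 10 = 0 + 118 \cdot 10 = 0 + 1180 = 1180$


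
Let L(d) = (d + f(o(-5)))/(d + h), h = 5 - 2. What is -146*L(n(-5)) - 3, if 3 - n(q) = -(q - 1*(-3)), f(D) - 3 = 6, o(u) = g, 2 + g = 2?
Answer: -368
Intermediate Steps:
g = 0 (g = -2 + 2 = 0)
o(u) = 0
f(D) = 9 (f(D) = 3 + 6 = 9)
h = 3
n(q) = 6 + q (n(q) = 3 - (-1)*(q - 1*(-3)) = 3 - (-1)*(q + 3) = 3 - (-1)*(3 + q) = 3 - (-3 - q) = 3 + (3 + q) = 6 + q)
L(d) = (9 + d)/(3 + d) (L(d) = (d + 9)/(d + 3) = (9 + d)/(3 + d))
-146*L(n(-5)) - 3 = -146*(9 + (6 - 5))/(3 + (6 - 5)) - 3 = -146*(9 + 1)/(3 + 1) - 3 = -146*10/4 - 3 = -73*10/2 - 3 = -146*5/2 - 3 = -365 - 3 = -368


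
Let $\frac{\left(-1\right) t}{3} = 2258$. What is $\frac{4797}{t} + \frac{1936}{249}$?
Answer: $\frac{3973337}{562242} \approx 7.0669$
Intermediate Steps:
$t = -6774$ ($t = \left(-3\right) 2258 = -6774$)
$\frac{4797}{t} + \frac{1936}{249} = \frac{4797}{-6774} + \frac{1936}{249} = 4797 \left(- \frac{1}{6774}\right) + 1936 \cdot \frac{1}{249} = - \frac{1599}{2258} + \frac{1936}{249} = \frac{3973337}{562242}$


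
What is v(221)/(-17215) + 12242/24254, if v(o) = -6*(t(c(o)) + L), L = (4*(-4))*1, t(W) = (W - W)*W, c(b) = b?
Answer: 104208823/208766305 ≈ 0.49917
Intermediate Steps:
t(W) = 0 (t(W) = 0*W = 0)
L = -16 (L = -16*1 = -16)
v(o) = 96 (v(o) = -6*(0 - 16) = -6*(-16) = 96)
v(221)/(-17215) + 12242/24254 = 96/(-17215) + 12242/24254 = 96*(-1/17215) + 12242*(1/24254) = -96/17215 + 6121/12127 = 104208823/208766305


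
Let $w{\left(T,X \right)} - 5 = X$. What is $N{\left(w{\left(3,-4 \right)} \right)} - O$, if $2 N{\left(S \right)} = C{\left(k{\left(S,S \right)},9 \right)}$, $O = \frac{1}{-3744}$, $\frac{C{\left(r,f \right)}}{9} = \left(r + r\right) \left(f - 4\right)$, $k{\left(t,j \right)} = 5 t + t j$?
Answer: $\frac{1010881}{3744} \approx 270.0$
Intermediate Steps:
$k{\left(t,j \right)} = 5 t + j t$
$C{\left(r,f \right)} = 18 r \left(-4 + f\right)$ ($C{\left(r,f \right)} = 9 \left(r + r\right) \left(f - 4\right) = 9 \cdot 2 r \left(-4 + f\right) = 18 r \left(-4 + f\right)$)
$w{\left(T,X \right)} = 5 + X$
$O = - \frac{1}{3744} \approx -0.00026709$
$N{\left(S \right)} = 45 S \left(5 + S\right)$ ($N{\left(S \right)} = \frac{18 S \left(5 + S\right) \left(-4 + 9\right)}{2} = \frac{18 S \left(5 + S\right) 5}{2} = \frac{90 S \left(5 + S\right)}{2} = 45 S \left(5 + S\right)$)
$N{\left(w{\left(3,-4 \right)} \right)} - O = 45 \left(5 - 4\right) \left(5 + \left(5 - 4\right)\right) - - \frac{1}{3744} = 45 \cdot 1 \left(5 + 1\right) + \frac{1}{3744} = 45 \cdot 1 \cdot 6 + \frac{1}{3744} = 270 + \frac{1}{3744} = \frac{1010881}{3744}$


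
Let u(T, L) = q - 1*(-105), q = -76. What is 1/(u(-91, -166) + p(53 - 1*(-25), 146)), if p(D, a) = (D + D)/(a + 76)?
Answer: 37/1099 ≈ 0.033667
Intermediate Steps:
u(T, L) = 29 (u(T, L) = -76 - 1*(-105) = -76 + 105 = 29)
p(D, a) = 2*D/(76 + a) (p(D, a) = (2*D)/(76 + a) = 2*D/(76 + a))
1/(u(-91, -166) + p(53 - 1*(-25), 146)) = 1/(29 + 2*(53 - 1*(-25))/(76 + 146)) = 1/(29 + 2*(53 + 25)/222) = 1/(29 + 2*78*(1/222)) = 1/(29 + 26/37) = 1/(1099/37) = 37/1099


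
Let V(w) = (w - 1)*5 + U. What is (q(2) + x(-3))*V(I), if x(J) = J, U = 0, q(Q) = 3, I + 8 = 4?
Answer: 0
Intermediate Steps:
I = -4 (I = -8 + 4 = -4)
V(w) = -5 + 5*w (V(w) = (w - 1)*5 + 0 = (-1 + w)*5 + 0 = (-5 + 5*w) + 0 = -5 + 5*w)
(q(2) + x(-3))*V(I) = (3 - 3)*(-5 + 5*(-4)) = 0*(-5 - 20) = 0*(-25) = 0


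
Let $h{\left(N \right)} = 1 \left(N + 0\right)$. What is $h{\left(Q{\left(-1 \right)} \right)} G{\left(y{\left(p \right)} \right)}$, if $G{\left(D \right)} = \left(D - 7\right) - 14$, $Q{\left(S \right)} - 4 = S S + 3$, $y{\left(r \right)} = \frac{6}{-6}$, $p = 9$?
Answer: $-176$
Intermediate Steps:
$y{\left(r \right)} = -1$ ($y{\left(r \right)} = 6 \left(- \frac{1}{6}\right) = -1$)
$Q{\left(S \right)} = 7 + S^{2}$ ($Q{\left(S \right)} = 4 + \left(S S + 3\right) = 4 + \left(S^{2} + 3\right) = 4 + \left(3 + S^{2}\right) = 7 + S^{2}$)
$h{\left(N \right)} = N$ ($h{\left(N \right)} = 1 N = N$)
$G{\left(D \right)} = -21 + D$ ($G{\left(D \right)} = \left(-7 + D\right) - 14 = -21 + D$)
$h{\left(Q{\left(-1 \right)} \right)} G{\left(y{\left(p \right)} \right)} = \left(7 + \left(-1\right)^{2}\right) \left(-21 - 1\right) = \left(7 + 1\right) \left(-22\right) = 8 \left(-22\right) = -176$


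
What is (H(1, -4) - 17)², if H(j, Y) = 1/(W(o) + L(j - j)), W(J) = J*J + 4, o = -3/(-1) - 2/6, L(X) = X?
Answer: 2859481/10000 ≈ 285.95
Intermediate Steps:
o = 8/3 (o = -3*(-1) - 2*⅙ = 3 - ⅓ = 8/3 ≈ 2.6667)
W(J) = 4 + J² (W(J) = J² + 4 = 4 + J²)
H(j, Y) = 9/100 (H(j, Y) = 1/((4 + (8/3)²) + (j - j)) = 1/((4 + 64/9) + 0) = 1/(100/9 + 0) = 1/(100/9) = 9/100)
(H(1, -4) - 17)² = (9/100 - 17)² = (-1691/100)² = 2859481/10000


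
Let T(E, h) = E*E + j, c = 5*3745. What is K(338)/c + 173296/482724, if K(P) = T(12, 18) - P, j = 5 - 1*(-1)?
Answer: 788553872/2259751725 ≈ 0.34896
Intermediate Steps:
c = 18725
j = 6 (j = 5 + 1 = 6)
T(E, h) = 6 + E² (T(E, h) = E*E + 6 = E² + 6 = 6 + E²)
K(P) = 150 - P (K(P) = (6 + 12²) - P = (6 + 144) - P = 150 - P)
K(338)/c + 173296/482724 = (150 - 1*338)/18725 + 173296/482724 = (150 - 338)*(1/18725) + 173296*(1/482724) = -188*1/18725 + 43324/120681 = -188/18725 + 43324/120681 = 788553872/2259751725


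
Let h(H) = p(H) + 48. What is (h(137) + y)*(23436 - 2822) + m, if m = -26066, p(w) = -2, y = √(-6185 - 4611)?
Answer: 922178 + 41228*I*√2699 ≈ 9.2218e+5 + 2.1419e+6*I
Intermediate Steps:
y = 2*I*√2699 (y = √(-10796) = 2*I*√2699 ≈ 103.9*I)
h(H) = 46 (h(H) = -2 + 48 = 46)
(h(137) + y)*(23436 - 2822) + m = (46 + 2*I*√2699)*(23436 - 2822) - 26066 = (46 + 2*I*√2699)*20614 - 26066 = (948244 + 41228*I*√2699) - 26066 = 922178 + 41228*I*√2699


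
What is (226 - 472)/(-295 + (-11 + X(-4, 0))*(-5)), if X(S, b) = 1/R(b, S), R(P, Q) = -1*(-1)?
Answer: 246/245 ≈ 1.0041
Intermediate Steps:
R(P, Q) = 1
X(S, b) = 1 (X(S, b) = 1/1 = 1)
(226 - 472)/(-295 + (-11 + X(-4, 0))*(-5)) = (226 - 472)/(-295 + (-11 + 1)*(-5)) = -246/(-295 - 10*(-5)) = -246/(-295 + 50) = -246/(-245) = -246*(-1/245) = 246/245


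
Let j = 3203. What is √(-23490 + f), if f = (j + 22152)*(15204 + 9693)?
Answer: √631239945 ≈ 25125.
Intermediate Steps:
f = 631263435 (f = (3203 + 22152)*(15204 + 9693) = 25355*24897 = 631263435)
√(-23490 + f) = √(-23490 + 631263435) = √631239945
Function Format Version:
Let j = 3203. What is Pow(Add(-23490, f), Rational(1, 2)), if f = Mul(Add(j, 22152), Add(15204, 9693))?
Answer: Pow(631239945, Rational(1, 2)) ≈ 25125.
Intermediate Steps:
f = 631263435 (f = Mul(Add(3203, 22152), Add(15204, 9693)) = Mul(25355, 24897) = 631263435)
Pow(Add(-23490, f), Rational(1, 2)) = Pow(Add(-23490, 631263435), Rational(1, 2)) = Pow(631239945, Rational(1, 2))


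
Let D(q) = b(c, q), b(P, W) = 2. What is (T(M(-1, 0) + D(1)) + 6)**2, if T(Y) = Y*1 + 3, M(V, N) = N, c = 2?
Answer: 121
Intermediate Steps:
D(q) = 2
T(Y) = 3 + Y (T(Y) = Y + 3 = 3 + Y)
(T(M(-1, 0) + D(1)) + 6)**2 = ((3 + (0 + 2)) + 6)**2 = ((3 + 2) + 6)**2 = (5 + 6)**2 = 11**2 = 121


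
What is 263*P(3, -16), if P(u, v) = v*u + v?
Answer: -16832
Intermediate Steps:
P(u, v) = v + u*v (P(u, v) = u*v + v = v + u*v)
263*P(3, -16) = 263*(-16*(1 + 3)) = 263*(-16*4) = 263*(-64) = -16832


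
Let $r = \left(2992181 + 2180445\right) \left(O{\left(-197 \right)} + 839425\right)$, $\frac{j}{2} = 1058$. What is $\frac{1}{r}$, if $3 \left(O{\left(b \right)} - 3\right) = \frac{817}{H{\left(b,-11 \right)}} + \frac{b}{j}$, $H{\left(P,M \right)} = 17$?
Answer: $\frac{17986}{78097546597978141} \approx 2.303 \cdot 10^{-13}$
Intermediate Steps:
$j = 2116$ ($j = 2 \cdot 1058 = 2116$)
$O{\left(b \right)} = \frac{970}{51} + \frac{b}{6348}$ ($O{\left(b \right)} = 3 + \frac{\frac{817}{17} + \frac{b}{2116}}{3} = 3 + \left(\frac{817}{51} + \frac{b}{6348}\right) = \frac{970}{51} + \frac{b}{6348}$)
$r = \frac{78097546597978141}{17986}$ ($r = \left(2992181 + 2180445\right) \left(\left(\frac{970}{51} + \frac{1}{6348} \left(-197\right)\right) + 839425\right) = 5172626 \left(\left(\frac{970}{51} - \frac{197}{6348}\right) + 839425\right) = 5172626 \left(\frac{683057}{35972} + 839425\right) = 5172626 \cdot \frac{30196479157}{35972} = \frac{78097546597978141}{17986} \approx 4.3421 \cdot 10^{12}$)
$\frac{1}{r} = \frac{1}{\frac{78097546597978141}{17986}} = \frac{17986}{78097546597978141}$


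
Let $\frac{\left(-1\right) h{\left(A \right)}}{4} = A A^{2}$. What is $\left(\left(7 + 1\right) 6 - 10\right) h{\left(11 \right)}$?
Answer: $-202312$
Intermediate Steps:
$h{\left(A \right)} = - 4 A^{3}$ ($h{\left(A \right)} = - 4 A A^{2} = - 4 A^{3}$)
$\left(\left(7 + 1\right) 6 - 10\right) h{\left(11 \right)} = \left(\left(7 + 1\right) 6 - 10\right) \left(- 4 \cdot 11^{3}\right) = \left(8 \cdot 6 - 10\right) \left(\left(-4\right) 1331\right) = \left(48 - 10\right) \left(-5324\right) = 38 \left(-5324\right) = -202312$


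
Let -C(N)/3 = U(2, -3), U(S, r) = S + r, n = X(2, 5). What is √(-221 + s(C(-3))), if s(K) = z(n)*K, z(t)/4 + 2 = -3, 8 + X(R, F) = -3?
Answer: I*√281 ≈ 16.763*I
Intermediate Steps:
X(R, F) = -11 (X(R, F) = -8 - 3 = -11)
n = -11
z(t) = -20 (z(t) = -8 + 4*(-3) = -8 - 12 = -20)
C(N) = 3 (C(N) = -3*(2 - 3) = -3*(-1) = 3)
s(K) = -20*K
√(-221 + s(C(-3))) = √(-221 - 20*3) = √(-221 - 60) = √(-281) = I*√281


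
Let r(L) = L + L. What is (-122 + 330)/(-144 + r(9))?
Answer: -104/63 ≈ -1.6508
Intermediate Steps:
r(L) = 2*L
(-122 + 330)/(-144 + r(9)) = (-122 + 330)/(-144 + 2*9) = 208/(-144 + 18) = 208/(-126) = 208*(-1/126) = -104/63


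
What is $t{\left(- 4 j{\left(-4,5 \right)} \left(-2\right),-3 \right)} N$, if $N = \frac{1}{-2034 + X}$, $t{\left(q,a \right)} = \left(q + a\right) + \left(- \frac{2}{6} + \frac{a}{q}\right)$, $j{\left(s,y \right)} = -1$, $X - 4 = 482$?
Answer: $\frac{263}{37152} \approx 0.007079$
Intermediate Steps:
$X = 486$ ($X = 4 + 482 = 486$)
$t{\left(q,a \right)} = - \frac{1}{3} + a + q + \frac{a}{q}$ ($t{\left(q,a \right)} = \left(a + q\right) + \left(\left(-2\right) \frac{1}{6} + \frac{a}{q}\right) = \left(a + q\right) + \left(- \frac{1}{3} + \frac{a}{q}\right) = - \frac{1}{3} + a + q + \frac{a}{q}$)
$N = - \frac{1}{1548}$ ($N = \frac{1}{-2034 + 486} = \frac{1}{-1548} = - \frac{1}{1548} \approx -0.000646$)
$t{\left(- 4 j{\left(-4,5 \right)} \left(-2\right),-3 \right)} N = \left(- \frac{1}{3} - 3 + \left(-4\right) \left(-1\right) \left(-2\right) - \frac{3}{\left(-4\right) \left(-1\right) \left(-2\right)}\right) \left(- \frac{1}{1548}\right) = \left(- \frac{1}{3} - 3 + 4 \left(-2\right) - \frac{3}{4 \left(-2\right)}\right) \left(- \frac{1}{1548}\right) = \left(- \frac{1}{3} - 3 - 8 - \frac{3}{-8}\right) \left(- \frac{1}{1548}\right) = \left(- \frac{1}{3} - 3 - 8 - - \frac{3}{8}\right) \left(- \frac{1}{1548}\right) = \left(- \frac{1}{3} - 3 - 8 + \frac{3}{8}\right) \left(- \frac{1}{1548}\right) = \left(- \frac{263}{24}\right) \left(- \frac{1}{1548}\right) = \frac{263}{37152}$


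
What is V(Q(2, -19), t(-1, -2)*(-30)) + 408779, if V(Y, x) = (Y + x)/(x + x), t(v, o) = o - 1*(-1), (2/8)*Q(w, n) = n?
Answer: 12263347/30 ≈ 4.0878e+5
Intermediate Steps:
Q(w, n) = 4*n
t(v, o) = 1 + o (t(v, o) = o + 1 = 1 + o)
V(Y, x) = (Y + x)/(2*x) (V(Y, x) = (Y + x)/((2*x)) = (Y + x)*(1/(2*x)) = (Y + x)/(2*x))
V(Q(2, -19), t(-1, -2)*(-30)) + 408779 = (4*(-19) + (1 - 2)*(-30))/(2*(((1 - 2)*(-30)))) + 408779 = (-76 - 1*(-30))/(2*((-1*(-30)))) + 408779 = (½)*(-76 + 30)/30 + 408779 = (½)*(1/30)*(-46) + 408779 = -23/30 + 408779 = 12263347/30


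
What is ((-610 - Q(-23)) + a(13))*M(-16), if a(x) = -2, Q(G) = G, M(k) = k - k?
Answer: 0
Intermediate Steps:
M(k) = 0
((-610 - Q(-23)) + a(13))*M(-16) = ((-610 - 1*(-23)) - 2)*0 = ((-610 + 23) - 2)*0 = (-587 - 2)*0 = -589*0 = 0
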